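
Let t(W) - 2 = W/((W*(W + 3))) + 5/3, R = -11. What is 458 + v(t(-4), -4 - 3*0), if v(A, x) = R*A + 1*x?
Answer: 1274/3 ≈ 424.67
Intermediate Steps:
t(W) = 11/3 + 1/(3 + W) (t(W) = 2 + (W/((W*(W + 3))) + 5/3) = 2 + (W/((W*(3 + W))) + 5*(⅓)) = 2 + (W*(1/(W*(3 + W))) + 5/3) = 2 + (1/(3 + W) + 5/3) = 2 + (5/3 + 1/(3 + W)) = 11/3 + 1/(3 + W))
v(A, x) = x - 11*A (v(A, x) = -11*A + 1*x = -11*A + x = x - 11*A)
458 + v(t(-4), -4 - 3*0) = 458 + ((-4 - 3*0) - 11*(36 + 11*(-4))/(3*(3 - 4))) = 458 + ((-4 + 0) - 11*(36 - 44)/(3*(-1))) = 458 + (-4 - 11*(-1)*(-8)/3) = 458 + (-4 - 11*8/3) = 458 + (-4 - 88/3) = 458 - 100/3 = 1274/3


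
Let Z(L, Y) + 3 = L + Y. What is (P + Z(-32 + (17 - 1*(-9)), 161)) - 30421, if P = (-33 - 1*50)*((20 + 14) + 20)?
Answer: -34751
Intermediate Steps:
P = -4482 (P = (-33 - 50)*(34 + 20) = -83*54 = -4482)
Z(L, Y) = -3 + L + Y (Z(L, Y) = -3 + (L + Y) = -3 + L + Y)
(P + Z(-32 + (17 - 1*(-9)), 161)) - 30421 = (-4482 + (-3 + (-32 + (17 - 1*(-9))) + 161)) - 30421 = (-4482 + (-3 + (-32 + (17 + 9)) + 161)) - 30421 = (-4482 + (-3 + (-32 + 26) + 161)) - 30421 = (-4482 + (-3 - 6 + 161)) - 30421 = (-4482 + 152) - 30421 = -4330 - 30421 = -34751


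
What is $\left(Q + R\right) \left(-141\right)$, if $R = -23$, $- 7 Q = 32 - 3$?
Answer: $\frac{26790}{7} \approx 3827.1$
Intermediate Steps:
$Q = - \frac{29}{7}$ ($Q = - \frac{32 - 3}{7} = \left(- \frac{1}{7}\right) 29 = - \frac{29}{7} \approx -4.1429$)
$\left(Q + R\right) \left(-141\right) = \left(- \frac{29}{7} - 23\right) \left(-141\right) = \left(- \frac{190}{7}\right) \left(-141\right) = \frac{26790}{7}$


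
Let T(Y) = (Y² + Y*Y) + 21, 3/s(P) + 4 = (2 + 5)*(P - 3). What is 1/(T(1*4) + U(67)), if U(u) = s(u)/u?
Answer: 9916/525549 ≈ 0.018868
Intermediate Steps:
s(P) = 3/(-25 + 7*P) (s(P) = 3/(-4 + (2 + 5)*(P - 3)) = 3/(-4 + 7*(-3 + P)) = 3/(-4 + (-21 + 7*P)) = 3/(-25 + 7*P))
T(Y) = 21 + 2*Y² (T(Y) = (Y² + Y²) + 21 = 2*Y² + 21 = 21 + 2*Y²)
U(u) = 3/(u*(-25 + 7*u)) (U(u) = (3/(-25 + 7*u))/u = 3/(u*(-25 + 7*u)))
1/(T(1*4) + U(67)) = 1/((21 + 2*(1*4)²) + 3/(67*(-25 + 7*67))) = 1/((21 + 2*4²) + 3*(1/67)/(-25 + 469)) = 1/((21 + 2*16) + 3*(1/67)/444) = 1/((21 + 32) + 3*(1/67)*(1/444)) = 1/(53 + 1/9916) = 1/(525549/9916) = 9916/525549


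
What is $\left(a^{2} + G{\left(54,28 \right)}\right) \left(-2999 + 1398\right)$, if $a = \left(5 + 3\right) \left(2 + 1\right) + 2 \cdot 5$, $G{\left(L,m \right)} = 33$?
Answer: $-1903589$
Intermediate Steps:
$a = 34$ ($a = 8 \cdot 3 + 10 = 24 + 10 = 34$)
$\left(a^{2} + G{\left(54,28 \right)}\right) \left(-2999 + 1398\right) = \left(34^{2} + 33\right) \left(-2999 + 1398\right) = \left(1156 + 33\right) \left(-1601\right) = 1189 \left(-1601\right) = -1903589$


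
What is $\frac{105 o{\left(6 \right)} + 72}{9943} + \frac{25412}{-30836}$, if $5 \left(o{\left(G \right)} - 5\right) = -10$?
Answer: $- \frac{60184496}{76650587} \approx -0.78518$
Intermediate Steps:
$o{\left(G \right)} = 3$ ($o{\left(G \right)} = 5 + \frac{1}{5} \left(-10\right) = 5 - 2 = 3$)
$\frac{105 o{\left(6 \right)} + 72}{9943} + \frac{25412}{-30836} = \frac{105 \cdot 3 + 72}{9943} + \frac{25412}{-30836} = \left(315 + 72\right) \frac{1}{9943} + 25412 \left(- \frac{1}{30836}\right) = 387 \cdot \frac{1}{9943} - \frac{6353}{7709} = \frac{387}{9943} - \frac{6353}{7709} = - \frac{60184496}{76650587}$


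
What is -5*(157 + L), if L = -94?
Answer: -315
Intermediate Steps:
-5*(157 + L) = -5*(157 - 94) = -5*63 = -315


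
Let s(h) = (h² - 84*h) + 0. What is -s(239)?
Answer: -37045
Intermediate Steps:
s(h) = h² - 84*h
-s(239) = -239*(-84 + 239) = -239*155 = -1*37045 = -37045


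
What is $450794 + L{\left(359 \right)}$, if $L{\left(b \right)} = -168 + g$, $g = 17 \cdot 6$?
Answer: $450728$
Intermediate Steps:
$g = 102$
$L{\left(b \right)} = -66$ ($L{\left(b \right)} = -168 + 102 = -66$)
$450794 + L{\left(359 \right)} = 450794 - 66 = 450728$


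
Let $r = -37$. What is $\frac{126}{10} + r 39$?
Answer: $- \frac{7152}{5} \approx -1430.4$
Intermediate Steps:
$\frac{126}{10} + r 39 = \frac{126}{10} - 1443 = 126 \cdot \frac{1}{10} - 1443 = \frac{63}{5} - 1443 = - \frac{7152}{5}$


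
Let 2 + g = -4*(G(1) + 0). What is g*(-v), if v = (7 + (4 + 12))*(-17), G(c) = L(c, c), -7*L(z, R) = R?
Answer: -3910/7 ≈ -558.57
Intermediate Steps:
L(z, R) = -R/7
G(c) = -c/7
v = -391 (v = (7 + 16)*(-17) = 23*(-17) = -391)
g = -10/7 (g = -2 - 4*(-1/7*1 + 0) = -2 - 4*(-1/7 + 0) = -2 - 4*(-1/7) = -2 + 4/7 = -10/7 ≈ -1.4286)
g*(-v) = -(-10)*(-391)/7 = -10/7*391 = -3910/7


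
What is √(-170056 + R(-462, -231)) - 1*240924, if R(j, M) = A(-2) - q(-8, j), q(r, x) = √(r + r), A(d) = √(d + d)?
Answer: -240924 + √(-170056 - 2*I) ≈ -2.4092e+5 - 412.38*I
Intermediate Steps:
A(d) = √2*√d (A(d) = √(2*d) = √2*√d)
q(r, x) = √2*√r (q(r, x) = √(2*r) = √2*√r)
R(j, M) = -2*I (R(j, M) = √2*√(-2) - √2*√(-8) = √2*(I*√2) - √2*2*I*√2 = 2*I - 4*I = -2*I)
√(-170056 + R(-462, -231)) - 1*240924 = √(-170056 - 2*I) - 1*240924 = √(-170056 - 2*I) - 240924 = -240924 + √(-170056 - 2*I)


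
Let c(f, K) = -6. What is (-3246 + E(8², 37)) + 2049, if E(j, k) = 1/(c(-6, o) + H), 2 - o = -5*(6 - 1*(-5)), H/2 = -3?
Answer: -14365/12 ≈ -1197.1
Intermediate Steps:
H = -6 (H = 2*(-3) = -6)
o = 57 (o = 2 - (-5)*(6 - 1*(-5)) = 2 - (-5)*(6 + 5) = 2 - (-5)*11 = 2 - 1*(-55) = 2 + 55 = 57)
E(j, k) = -1/12 (E(j, k) = 1/(-6 - 6) = 1/(-12) = -1/12)
(-3246 + E(8², 37)) + 2049 = (-3246 - 1/12) + 2049 = -38953/12 + 2049 = -14365/12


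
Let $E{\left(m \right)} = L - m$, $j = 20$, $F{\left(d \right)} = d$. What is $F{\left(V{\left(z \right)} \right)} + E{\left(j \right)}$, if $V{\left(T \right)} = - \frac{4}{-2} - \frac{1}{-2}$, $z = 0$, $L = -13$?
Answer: $- \frac{61}{2} \approx -30.5$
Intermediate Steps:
$V{\left(T \right)} = \frac{5}{2}$ ($V{\left(T \right)} = \left(-4\right) \left(- \frac{1}{2}\right) - - \frac{1}{2} = 2 + \frac{1}{2} = \frac{5}{2}$)
$E{\left(m \right)} = -13 - m$
$F{\left(V{\left(z \right)} \right)} + E{\left(j \right)} = \frac{5}{2} - 33 = - \frac{61}{2}$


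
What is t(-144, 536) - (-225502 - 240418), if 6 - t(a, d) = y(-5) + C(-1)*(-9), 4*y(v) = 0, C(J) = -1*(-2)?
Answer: 465944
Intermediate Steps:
C(J) = 2
y(v) = 0 (y(v) = (¼)*0 = 0)
t(a, d) = 24 (t(a, d) = 6 - (0 + 2*(-9)) = 6 - (0 - 18) = 6 - 1*(-18) = 6 + 18 = 24)
t(-144, 536) - (-225502 - 240418) = 24 - (-225502 - 240418) = 24 - 1*(-465920) = 24 + 465920 = 465944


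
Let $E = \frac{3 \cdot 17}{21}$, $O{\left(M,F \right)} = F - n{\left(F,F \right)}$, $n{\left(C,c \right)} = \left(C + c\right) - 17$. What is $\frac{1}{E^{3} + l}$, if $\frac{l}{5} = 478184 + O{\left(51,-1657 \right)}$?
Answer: $\frac{343}{822961383} \approx 4.1679 \cdot 10^{-7}$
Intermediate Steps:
$n{\left(C,c \right)} = -17 + C + c$
$O{\left(M,F \right)} = 17 - F$ ($O{\left(M,F \right)} = F - \left(-17 + F + F\right) = F - \left(-17 + 2 F\right) = 17 - F$)
$E = \frac{17}{7}$ ($E = 51 \cdot \frac{1}{21} = \frac{17}{7} \approx 2.4286$)
$l = 2399290$ ($l = 5 \left(478184 + \left(17 - -1657\right)\right) = 5 \left(478184 + \left(17 + 1657\right)\right) = 5 \left(478184 + 1674\right) = 5 \cdot 479858 = 2399290$)
$\frac{1}{E^{3} + l} = \frac{1}{\left(\frac{17}{7}\right)^{3} + 2399290} = \frac{1}{\frac{4913}{343} + 2399290} = \frac{1}{\frac{822961383}{343}} = \frac{343}{822961383}$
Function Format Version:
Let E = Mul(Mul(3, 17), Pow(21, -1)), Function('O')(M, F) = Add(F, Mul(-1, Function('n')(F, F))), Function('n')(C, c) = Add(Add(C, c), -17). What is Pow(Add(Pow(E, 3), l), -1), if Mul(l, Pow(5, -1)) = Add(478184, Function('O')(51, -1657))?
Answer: Rational(343, 822961383) ≈ 4.1679e-7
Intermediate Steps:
Function('n')(C, c) = Add(-17, C, c)
Function('O')(M, F) = Add(17, Mul(-1, F)) (Function('O')(M, F) = Add(F, Mul(-1, Add(-17, F, F))) = Add(F, Mul(-1, Add(-17, Mul(2, F)))) = Add(F, Add(17, Mul(-2, F))) = Add(17, Mul(-1, F)))
E = Rational(17, 7) (E = Mul(51, Rational(1, 21)) = Rational(17, 7) ≈ 2.4286)
l = 2399290 (l = Mul(5, Add(478184, Add(17, Mul(-1, -1657)))) = Mul(5, Add(478184, Add(17, 1657))) = Mul(5, Add(478184, 1674)) = Mul(5, 479858) = 2399290)
Pow(Add(Pow(E, 3), l), -1) = Pow(Add(Pow(Rational(17, 7), 3), 2399290), -1) = Pow(Add(Rational(4913, 343), 2399290), -1) = Pow(Rational(822961383, 343), -1) = Rational(343, 822961383)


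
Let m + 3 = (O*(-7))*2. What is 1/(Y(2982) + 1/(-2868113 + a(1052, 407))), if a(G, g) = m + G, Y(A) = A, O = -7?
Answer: 2866966/8549292611 ≈ 0.00033535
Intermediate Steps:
m = 95 (m = -3 - 7*(-7)*2 = -3 + 49*2 = -3 + 98 = 95)
a(G, g) = 95 + G
1/(Y(2982) + 1/(-2868113 + a(1052, 407))) = 1/(2982 + 1/(-2868113 + (95 + 1052))) = 1/(2982 + 1/(-2868113 + 1147)) = 1/(2982 + 1/(-2866966)) = 1/(2982 - 1/2866966) = 1/(8549292611/2866966) = 2866966/8549292611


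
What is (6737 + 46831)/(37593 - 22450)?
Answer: 53568/15143 ≈ 3.5375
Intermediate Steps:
(6737 + 46831)/(37593 - 22450) = 53568/15143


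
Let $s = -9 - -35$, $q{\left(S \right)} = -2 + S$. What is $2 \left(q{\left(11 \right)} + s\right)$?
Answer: $70$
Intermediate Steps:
$s = 26$ ($s = -9 + 35 = 26$)
$2 \left(q{\left(11 \right)} + s\right) = 2 \left(\left(-2 + 11\right) + 26\right) = 2 \left(9 + 26\right) = 2 \cdot 35 = 70$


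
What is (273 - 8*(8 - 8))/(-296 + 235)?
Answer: -273/61 ≈ -4.4754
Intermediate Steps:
(273 - 8*(8 - 8))/(-296 + 235) = (273 - 8*0)/(-61) = (273 + 0)*(-1/61) = 273*(-1/61) = -273/61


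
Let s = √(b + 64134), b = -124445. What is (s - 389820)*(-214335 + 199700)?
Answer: 5705015700 - 14635*I*√60311 ≈ 5.705e+9 - 3.5941e+6*I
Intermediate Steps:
s = I*√60311 (s = √(-124445 + 64134) = √(-60311) = I*√60311 ≈ 245.58*I)
(s - 389820)*(-214335 + 199700) = (I*√60311 - 389820)*(-214335 + 199700) = (-389820 + I*√60311)*(-14635) = 5705015700 - 14635*I*√60311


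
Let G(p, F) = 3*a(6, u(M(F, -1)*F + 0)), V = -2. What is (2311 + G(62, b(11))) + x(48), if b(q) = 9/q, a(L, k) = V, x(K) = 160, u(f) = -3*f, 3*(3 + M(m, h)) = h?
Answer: 2465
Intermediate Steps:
M(m, h) = -3 + h/3
a(L, k) = -2
G(p, F) = -6 (G(p, F) = 3*(-2) = -6)
(2311 + G(62, b(11))) + x(48) = (2311 - 6) + 160 = 2305 + 160 = 2465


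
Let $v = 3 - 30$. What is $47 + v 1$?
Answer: $20$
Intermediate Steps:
$v = -27$ ($v = 3 - 30 = -27$)
$47 + v 1 = 47 - 27 = 20$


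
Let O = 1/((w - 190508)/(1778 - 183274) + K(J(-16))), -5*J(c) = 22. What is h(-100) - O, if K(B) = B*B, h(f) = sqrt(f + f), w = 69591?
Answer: -4537400/90866989 + 10*I*sqrt(2) ≈ -0.049935 + 14.142*I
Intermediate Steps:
J(c) = -22/5 (J(c) = -1/5*22 = -22/5)
h(f) = sqrt(2)*sqrt(f) (h(f) = sqrt(2*f) = sqrt(2)*sqrt(f))
K(B) = B**2
O = 4537400/90866989 (O = 1/((69591 - 190508)/(1778 - 183274) + (-22/5)**2) = 1/(-120917/(-181496) + 484/25) = 1/(-120917*(-1/181496) + 484/25) = 1/(120917/181496 + 484/25) = 1/(90866989/4537400) = 4537400/90866989 ≈ 0.049935)
h(-100) - O = sqrt(2)*sqrt(-100) - 1*4537400/90866989 = sqrt(2)*(10*I) - 4537400/90866989 = 10*I*sqrt(2) - 4537400/90866989 = -4537400/90866989 + 10*I*sqrt(2)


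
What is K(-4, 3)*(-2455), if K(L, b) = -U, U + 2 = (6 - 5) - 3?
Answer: -9820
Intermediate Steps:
U = -4 (U = -2 + ((6 - 5) - 3) = -2 + (1 - 3) = -2 - 2 = -4)
K(L, b) = 4 (K(L, b) = -1*(-4) = 4)
K(-4, 3)*(-2455) = 4*(-2455) = -9820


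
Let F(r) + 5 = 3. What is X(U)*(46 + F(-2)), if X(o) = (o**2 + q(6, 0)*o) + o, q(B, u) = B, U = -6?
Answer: -264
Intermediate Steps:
F(r) = -2 (F(r) = -5 + 3 = -2)
X(o) = o**2 + 7*o (X(o) = (o**2 + 6*o) + o = o**2 + 7*o)
X(U)*(46 + F(-2)) = (-6*(7 - 6))*(46 - 2) = -6*1*44 = -6*44 = -264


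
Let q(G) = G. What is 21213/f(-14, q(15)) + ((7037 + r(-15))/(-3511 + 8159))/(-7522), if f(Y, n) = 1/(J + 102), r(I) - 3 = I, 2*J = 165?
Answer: 136835225082391/34962256 ≈ 3.9138e+6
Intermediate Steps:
J = 165/2 (J = (½)*165 = 165/2 ≈ 82.500)
r(I) = 3 + I
f(Y, n) = 2/369 (f(Y, n) = 1/(165/2 + 102) = 1/(369/2) = 2/369)
21213/f(-14, q(15)) + ((7037 + r(-15))/(-3511 + 8159))/(-7522) = 21213/(2/369) + ((7037 + (3 - 15))/(-3511 + 8159))/(-7522) = 21213*(369/2) + ((7037 - 12)/4648)*(-1/7522) = 7827597/2 + (7025*(1/4648))*(-1/7522) = 7827597/2 + (7025/4648)*(-1/7522) = 7827597/2 - 7025/34962256 = 136835225082391/34962256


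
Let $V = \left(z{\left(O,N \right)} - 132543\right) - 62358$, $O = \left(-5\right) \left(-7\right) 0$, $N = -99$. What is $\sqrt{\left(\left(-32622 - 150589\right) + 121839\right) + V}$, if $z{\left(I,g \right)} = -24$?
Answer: $i \sqrt{256297} \approx 506.26 i$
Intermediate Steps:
$O = 0$ ($O = 35 \cdot 0 = 0$)
$V = -194925$ ($V = \left(-24 - 132543\right) - 62358 = -132567 - 62358 = -194925$)
$\sqrt{\left(\left(-32622 - 150589\right) + 121839\right) + V} = \sqrt{\left(\left(-32622 - 150589\right) + 121839\right) - 194925} = \sqrt{\left(-183211 + 121839\right) - 194925} = \sqrt{-61372 - 194925} = \sqrt{-256297} = i \sqrt{256297}$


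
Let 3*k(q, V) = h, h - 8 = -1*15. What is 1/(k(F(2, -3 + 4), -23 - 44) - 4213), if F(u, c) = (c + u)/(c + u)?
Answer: -3/12646 ≈ -0.00023723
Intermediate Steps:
F(u, c) = 1
h = -7 (h = 8 - 1*15 = 8 - 15 = -7)
k(q, V) = -7/3 (k(q, V) = (⅓)*(-7) = -7/3)
1/(k(F(2, -3 + 4), -23 - 44) - 4213) = 1/(-7/3 - 4213) = 1/(-12646/3) = -3/12646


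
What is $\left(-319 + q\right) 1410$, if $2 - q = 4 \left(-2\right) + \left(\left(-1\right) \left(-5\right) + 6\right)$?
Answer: $-451200$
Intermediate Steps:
$q = -1$ ($q = 2 - \left(4 \left(-2\right) + \left(\left(-1\right) \left(-5\right) + 6\right)\right) = 2 - \left(-8 + \left(5 + 6\right)\right) = 2 - \left(-8 + 11\right) = 2 - 3 = -1$)
$\left(-319 + q\right) 1410 = \left(-319 - 1\right) 1410 = \left(-320\right) 1410 = -451200$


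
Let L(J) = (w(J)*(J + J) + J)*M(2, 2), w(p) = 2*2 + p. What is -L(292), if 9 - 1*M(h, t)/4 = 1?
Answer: -5540992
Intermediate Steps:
w(p) = 4 + p
M(h, t) = 32 (M(h, t) = 36 - 4*1 = 36 - 4 = 32)
L(J) = 32*J + 64*J*(4 + J) (L(J) = ((4 + J)*(J + J) + J)*32 = ((4 + J)*(2*J) + J)*32 = (2*J*(4 + J) + J)*32 = (J + 2*J*(4 + J))*32 = 32*J + 64*J*(4 + J))
-L(292) = -32*292*(9 + 2*292) = -32*292*(9 + 584) = -32*292*593 = -1*5540992 = -5540992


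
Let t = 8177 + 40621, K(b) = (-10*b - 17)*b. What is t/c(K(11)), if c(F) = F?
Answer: -48798/1397 ≈ -34.931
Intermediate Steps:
K(b) = b*(-17 - 10*b) (K(b) = (-17 - 10*b)*b = b*(-17 - 10*b))
t = 48798
t/c(K(11)) = 48798/((-1*11*(17 + 10*11))) = 48798/((-1*11*(17 + 110))) = 48798/((-1*11*127)) = 48798/(-1397) = 48798*(-1/1397) = -48798/1397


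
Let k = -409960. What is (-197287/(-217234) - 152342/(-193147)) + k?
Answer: -17201069590109863/41958095398 ≈ -4.0996e+5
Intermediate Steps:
(-197287/(-217234) - 152342/(-193147)) + k = (-197287/(-217234) - 152342/(-193147)) - 409960 = (-197287*(-1/217234) - 152342*(-1/193147)) - 409960 = (197287/217234 + 152342/193147) - 409960 = 71199254217/41958095398 - 409960 = -17201069590109863/41958095398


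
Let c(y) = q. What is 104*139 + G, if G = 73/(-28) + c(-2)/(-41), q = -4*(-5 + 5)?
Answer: 404695/28 ≈ 14453.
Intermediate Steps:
q = 0 (q = -4*0 = 0)
c(y) = 0
G = -73/28 (G = 73/(-28) + 0/(-41) = 73*(-1/28) + 0*(-1/41) = -73/28 + 0 = -73/28 ≈ -2.6071)
104*139 + G = 104*139 - 73/28 = 14456 - 73/28 = 404695/28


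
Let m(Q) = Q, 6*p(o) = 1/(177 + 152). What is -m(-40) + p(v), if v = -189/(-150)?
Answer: 78961/1974 ≈ 40.000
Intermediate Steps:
v = 63/50 (v = -189*(-1/150) = 63/50 ≈ 1.2600)
p(o) = 1/1974 (p(o) = 1/(6*(177 + 152)) = (1/6)/329 = (1/6)*(1/329) = 1/1974)
-m(-40) + p(v) = -1*(-40) + 1/1974 = 40 + 1/1974 = 78961/1974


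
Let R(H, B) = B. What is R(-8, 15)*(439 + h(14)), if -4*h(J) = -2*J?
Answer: 6690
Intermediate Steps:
h(J) = J/2 (h(J) = -(-1)*J/2 = J/2)
R(-8, 15)*(439 + h(14)) = 15*(439 + (½)*14) = 15*(439 + 7) = 15*446 = 6690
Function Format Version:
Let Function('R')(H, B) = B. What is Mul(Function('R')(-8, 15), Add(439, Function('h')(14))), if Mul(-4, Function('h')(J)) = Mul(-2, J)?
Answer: 6690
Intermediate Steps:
Function('h')(J) = Mul(Rational(1, 2), J) (Function('h')(J) = Mul(Rational(-1, 4), Mul(-2, J)) = Mul(Rational(1, 2), J))
Mul(Function('R')(-8, 15), Add(439, Function('h')(14))) = Mul(15, Add(439, Mul(Rational(1, 2), 14))) = Mul(15, Add(439, 7)) = Mul(15, 446) = 6690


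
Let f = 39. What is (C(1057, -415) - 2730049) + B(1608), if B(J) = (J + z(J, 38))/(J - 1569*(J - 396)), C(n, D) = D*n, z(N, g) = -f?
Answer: -2006866991883/633340 ≈ -3.1687e+6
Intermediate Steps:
z(N, g) = -39 (z(N, g) = -1*39 = -39)
B(J) = (-39 + J)/(621324 - 1568*J) (B(J) = (J - 39)/(J - 1569*(J - 396)) = (-39 + J)/(J - 1569*(-396 + J)) = (-39 + J)/(J + (621324 - 1569*J)) = (-39 + J)/(621324 - 1568*J))
(C(1057, -415) - 2730049) + B(1608) = (-415*1057 - 2730049) + (39 - 1*1608)/(4*(-155331 + 392*1608)) = (-438655 - 2730049) + (39 - 1608)/(4*(-155331 + 630336)) = -3168704 + (¼)*(-1569)/475005 = -3168704 + (¼)*(1/475005)*(-1569) = -3168704 - 523/633340 = -2006866991883/633340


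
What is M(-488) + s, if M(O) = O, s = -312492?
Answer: -312980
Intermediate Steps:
M(-488) + s = -488 - 312492 = -312980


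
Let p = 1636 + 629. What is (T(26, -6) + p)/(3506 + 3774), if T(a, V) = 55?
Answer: 29/91 ≈ 0.31868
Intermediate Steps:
p = 2265
(T(26, -6) + p)/(3506 + 3774) = (55 + 2265)/(3506 + 3774) = 2320/7280 = 2320*(1/7280) = 29/91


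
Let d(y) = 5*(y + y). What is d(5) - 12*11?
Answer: -82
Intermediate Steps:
d(y) = 10*y (d(y) = 5*(2*y) = 10*y)
d(5) - 12*11 = 10*5 - 12*11 = 50 - 132 = -82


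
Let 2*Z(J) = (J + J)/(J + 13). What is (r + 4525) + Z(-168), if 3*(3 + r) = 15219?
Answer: 1487393/155 ≈ 9596.1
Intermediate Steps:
r = 5070 (r = -3 + (1/3)*15219 = -3 + 5073 = 5070)
Z(J) = J/(13 + J) (Z(J) = ((J + J)/(J + 13))/2 = ((2*J)/(13 + J))/2 = (2*J/(13 + J))/2 = J/(13 + J))
(r + 4525) + Z(-168) = (5070 + 4525) - 168/(13 - 168) = 9595 - 168/(-155) = 9595 - 168*(-1/155) = 9595 + 168/155 = 1487393/155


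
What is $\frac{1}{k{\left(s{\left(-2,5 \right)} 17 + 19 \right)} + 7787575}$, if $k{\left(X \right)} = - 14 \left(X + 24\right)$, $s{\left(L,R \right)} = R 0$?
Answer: $\frac{1}{7786973} \approx 1.2842 \cdot 10^{-7}$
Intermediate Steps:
$s{\left(L,R \right)} = 0$
$k{\left(X \right)} = -336 - 14 X$ ($k{\left(X \right)} = - 14 \left(24 + X\right) = -336 - 14 X$)
$\frac{1}{k{\left(s{\left(-2,5 \right)} 17 + 19 \right)} + 7787575} = \frac{1}{\left(-336 - 14 \left(0 \cdot 17 + 19\right)\right) + 7787575} = \frac{1}{\left(-336 - 14 \left(0 + 19\right)\right) + 7787575} = \frac{1}{\left(-336 - 266\right) + 7787575} = \frac{1}{-602 + 7787575} = \frac{1}{7786973}$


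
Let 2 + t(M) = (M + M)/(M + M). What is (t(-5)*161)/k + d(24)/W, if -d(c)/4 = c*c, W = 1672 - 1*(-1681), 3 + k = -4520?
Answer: -9881159/15165619 ≈ -0.65155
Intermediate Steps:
k = -4523 (k = -3 - 4520 = -4523)
W = 3353 (W = 1672 + 1681 = 3353)
d(c) = -4*c**2 (d(c) = -4*c*c = -4*c**2)
t(M) = -1 (t(M) = -2 + (M + M)/(M + M) = -2 + (2*M)/((2*M)) = -2 + (2*M)*(1/(2*M)) = -2 + 1 = -1)
(t(-5)*161)/k + d(24)/W = -1*161/(-4523) - 4*24**2/3353 = -161*(-1/4523) - 4*576*(1/3353) = 161/4523 - 2304*1/3353 = 161/4523 - 2304/3353 = -9881159/15165619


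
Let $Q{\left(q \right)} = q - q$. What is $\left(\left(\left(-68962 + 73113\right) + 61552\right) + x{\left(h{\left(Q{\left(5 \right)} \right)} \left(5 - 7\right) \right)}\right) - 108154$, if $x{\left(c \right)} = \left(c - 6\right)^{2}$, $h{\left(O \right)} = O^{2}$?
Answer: $-42415$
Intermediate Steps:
$Q{\left(q \right)} = 0$
$x{\left(c \right)} = \left(-6 + c\right)^{2}$
$\left(\left(\left(-68962 + 73113\right) + 61552\right) + x{\left(h{\left(Q{\left(5 \right)} \right)} \left(5 - 7\right) \right)}\right) - 108154 = \left(\left(\left(-68962 + 73113\right) + 61552\right) + \left(-6 + 0^{2} \left(5 - 7\right)\right)^{2}\right) - 108154 = \left(\left(4151 + 61552\right) + \left(-6 + 0 \left(-2\right)\right)^{2}\right) - 108154 = \left(65703 + \left(-6 + 0\right)^{2}\right) - 108154 = \left(65703 + \left(-6\right)^{2}\right) - 108154 = \left(65703 + 36\right) - 108154 = 65739 - 108154 = -42415$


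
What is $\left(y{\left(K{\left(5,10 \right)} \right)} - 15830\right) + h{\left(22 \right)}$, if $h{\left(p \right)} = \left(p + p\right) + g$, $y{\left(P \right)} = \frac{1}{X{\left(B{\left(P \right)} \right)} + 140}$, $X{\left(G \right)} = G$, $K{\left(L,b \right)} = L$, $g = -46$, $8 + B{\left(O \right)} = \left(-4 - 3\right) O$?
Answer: $- \frac{1535703}{97} \approx -15832.0$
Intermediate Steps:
$B{\left(O \right)} = -8 - 7 O$ ($B{\left(O \right)} = -8 + \left(-4 - 3\right) O = -8 - 7 O$)
$y{\left(P \right)} = \frac{1}{132 - 7 P}$ ($y{\left(P \right)} = \frac{1}{\left(-8 - 7 P\right) + 140} = \frac{1}{132 - 7 P}$)
$h{\left(p \right)} = -46 + 2 p$ ($h{\left(p \right)} = \left(p + p\right) - 46 = 2 p - 46 = -46 + 2 p$)
$\left(y{\left(K{\left(5,10 \right)} \right)} - 15830\right) + h{\left(22 \right)} = \left(- \frac{1}{-132 + 7 \cdot 5} - 15830\right) + \left(-46 + 2 \cdot 22\right) = \left(- \frac{1}{-132 + 35} - 15830\right) + \left(-46 + 44\right) = \left(- \frac{1}{-97} - 15830\right) - 2 = \left(\left(-1\right) \left(- \frac{1}{97}\right) - 15830\right) - 2 = \left(\frac{1}{97} - 15830\right) - 2 = - \frac{1535509}{97} - 2 = - \frac{1535703}{97}$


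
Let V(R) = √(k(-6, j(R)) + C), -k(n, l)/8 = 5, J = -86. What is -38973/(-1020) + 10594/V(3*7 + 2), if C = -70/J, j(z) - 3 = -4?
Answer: 12991/340 - 10594*I*√72455/1685 ≈ 38.209 - 1692.4*I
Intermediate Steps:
j(z) = -1 (j(z) = 3 - 4 = -1)
C = 35/43 (C = -70/(-86) = -70*(-1/86) = 35/43 ≈ 0.81395)
k(n, l) = -40 (k(n, l) = -8*5 = -40)
V(R) = I*√72455/43 (V(R) = √(-40 + 35/43) = √(-1685/43) = I*√72455/43)
-38973/(-1020) + 10594/V(3*7 + 2) = -38973/(-1020) + 10594/((I*√72455/43)) = -38973*(-1/1020) + 10594*(-I*√72455/1685) = 12991/340 - 10594*I*√72455/1685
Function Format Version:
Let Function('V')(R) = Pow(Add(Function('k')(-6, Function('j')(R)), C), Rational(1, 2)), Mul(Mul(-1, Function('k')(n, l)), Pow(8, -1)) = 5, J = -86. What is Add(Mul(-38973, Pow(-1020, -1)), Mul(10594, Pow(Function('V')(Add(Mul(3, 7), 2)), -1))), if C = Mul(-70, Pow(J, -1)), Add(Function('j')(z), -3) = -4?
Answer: Add(Rational(12991, 340), Mul(Rational(-10594, 1685), I, Pow(72455, Rational(1, 2)))) ≈ Add(38.209, Mul(-1692.4, I))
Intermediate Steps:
Function('j')(z) = -1 (Function('j')(z) = Add(3, -4) = -1)
C = Rational(35, 43) (C = Mul(-70, Pow(-86, -1)) = Mul(-70, Rational(-1, 86)) = Rational(35, 43) ≈ 0.81395)
Function('k')(n, l) = -40 (Function('k')(n, l) = Mul(-8, 5) = -40)
Function('V')(R) = Mul(Rational(1, 43), I, Pow(72455, Rational(1, 2))) (Function('V')(R) = Pow(Add(-40, Rational(35, 43)), Rational(1, 2)) = Pow(Rational(-1685, 43), Rational(1, 2)) = Mul(Rational(1, 43), I, Pow(72455, Rational(1, 2))))
Add(Mul(-38973, Pow(-1020, -1)), Mul(10594, Pow(Function('V')(Add(Mul(3, 7), 2)), -1))) = Add(Mul(-38973, Pow(-1020, -1)), Mul(10594, Pow(Mul(Rational(1, 43), I, Pow(72455, Rational(1, 2))), -1))) = Add(Mul(-38973, Rational(-1, 1020)), Mul(10594, Mul(Rational(-1, 1685), I, Pow(72455, Rational(1, 2))))) = Add(Rational(12991, 340), Mul(Rational(-10594, 1685), I, Pow(72455, Rational(1, 2))))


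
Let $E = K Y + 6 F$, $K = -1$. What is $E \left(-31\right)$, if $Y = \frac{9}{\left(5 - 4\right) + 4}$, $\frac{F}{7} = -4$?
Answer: $\frac{26319}{5} \approx 5263.8$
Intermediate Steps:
$F = -28$ ($F = 7 \left(-4\right) = -28$)
$Y = \frac{9}{5}$ ($Y = \frac{9}{1 + 4} = \frac{9}{5} \approx 1.8$)
$E = - \frac{849}{5}$ ($E = \left(-1\right) \frac{9}{5} + 6 \left(-28\right) = - \frac{9}{5} - 168 = - \frac{849}{5} \approx -169.8$)
$E \left(-31\right) = \left(- \frac{849}{5}\right) \left(-31\right) = \frac{26319}{5}$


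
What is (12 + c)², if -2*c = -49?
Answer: 5329/4 ≈ 1332.3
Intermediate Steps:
c = 49/2 (c = -½*(-49) = 49/2 ≈ 24.500)
(12 + c)² = (12 + 49/2)² = (73/2)² = 5329/4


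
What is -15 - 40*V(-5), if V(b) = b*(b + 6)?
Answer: 185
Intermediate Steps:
V(b) = b*(6 + b)
-15 - 40*V(-5) = -15 - (-200)*(6 - 5) = -15 - (-200) = -15 - 40*(-5) = -15 + 200 = 185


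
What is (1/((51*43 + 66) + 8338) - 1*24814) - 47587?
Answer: -767233396/10597 ≈ -72401.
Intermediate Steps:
(1/((51*43 + 66) + 8338) - 1*24814) - 47587 = (1/((2193 + 66) + 8338) - 24814) - 47587 = (1/(2259 + 8338) - 24814) - 47587 = (1/10597 - 24814) - 47587 = -262953957/10597 - 47587 = -767233396/10597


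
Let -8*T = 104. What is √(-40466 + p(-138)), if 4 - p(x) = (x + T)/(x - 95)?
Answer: 3*I*√244075189/233 ≈ 201.15*I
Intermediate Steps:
T = -13 (T = -⅛*104 = -13)
p(x) = 4 - (-13 + x)/(-95 + x) (p(x) = 4 - (x - 13)/(x - 95) = 4 - (-13 + x)/(-95 + x))
√(-40466 + p(-138)) = √(-40466 + (-367 + 3*(-138))/(-95 - 138)) = √(-40466 + (-367 - 414)/(-233)) = √(-40466 - 1/233*(-781)) = √(-40466 + 781/233) = √(-9427797/233) = 3*I*√244075189/233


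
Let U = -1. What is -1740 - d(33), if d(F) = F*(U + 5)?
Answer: -1872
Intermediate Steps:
d(F) = 4*F (d(F) = F*(-1 + 5) = F*4 = 4*F)
-1740 - d(33) = -1740 - 4*33 = -1740 - 1*132 = -1740 - 132 = -1872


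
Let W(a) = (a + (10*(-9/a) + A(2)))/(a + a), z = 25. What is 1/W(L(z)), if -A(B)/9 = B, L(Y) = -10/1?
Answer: 20/19 ≈ 1.0526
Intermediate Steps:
L(Y) = -10 (L(Y) = -10*1 = -10)
A(B) = -9*B
W(a) = (-18 + a - 90/a)/(2*a) (W(a) = (a + (10*(-9/a) - 9*2))/(a + a) = (a + (-90/a - 18))/((2*a)) = (a + (-18 - 90/a))*(1/(2*a)) = (-18 + a - 90/a)*(1/(2*a)) = (-18 + a - 90/a)/(2*a))
1/W(L(z)) = 1/(1/2 - 45/(-10)**2 - 9/(-10)) = 1/(1/2 - 45*1/100 - 9*(-1/10)) = 1/(1/2 - 9/20 + 9/10) = 1/(19/20) = 20/19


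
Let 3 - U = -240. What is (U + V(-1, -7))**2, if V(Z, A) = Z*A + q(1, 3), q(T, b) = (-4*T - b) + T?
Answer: 59536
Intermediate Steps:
U = 243 (U = 3 - 1*(-240) = 3 + 240 = 243)
q(T, b) = -b - 3*T (q(T, b) = (-b - 4*T) + T = -b - 3*T)
V(Z, A) = -6 + A*Z (V(Z, A) = Z*A + (-1*3 - 3*1) = A*Z + (-3 - 3) = A*Z - 6 = -6 + A*Z)
(U + V(-1, -7))**2 = (243 + (-6 - 7*(-1)))**2 = (243 + (-6 + 7))**2 = (243 + 1)**2 = 244**2 = 59536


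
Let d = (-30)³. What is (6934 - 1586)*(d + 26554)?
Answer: -2385208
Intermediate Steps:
d = -27000
(6934 - 1586)*(d + 26554) = (6934 - 1586)*(-27000 + 26554) = 5348*(-446) = -2385208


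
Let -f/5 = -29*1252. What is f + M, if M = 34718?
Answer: 216258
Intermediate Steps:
f = 181540 (f = -(-145)*1252 = -5*(-36308) = 181540)
f + M = 181540 + 34718 = 216258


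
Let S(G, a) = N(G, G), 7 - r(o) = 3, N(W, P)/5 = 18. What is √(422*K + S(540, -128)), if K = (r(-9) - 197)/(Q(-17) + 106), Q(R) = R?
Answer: 2*I*√1633951/89 ≈ 28.725*I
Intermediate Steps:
N(W, P) = 90 (N(W, P) = 5*18 = 90)
r(o) = 4 (r(o) = 7 - 1*3 = 7 - 3 = 4)
S(G, a) = 90
K = -193/89 (K = (4 - 197)/(-17 + 106) = -193/89 ≈ -2.1685)
√(422*K + S(540, -128)) = √(422*(-193/89) + 90) = √(-81446/89 + 90) = √(-73436/89) = 2*I*√1633951/89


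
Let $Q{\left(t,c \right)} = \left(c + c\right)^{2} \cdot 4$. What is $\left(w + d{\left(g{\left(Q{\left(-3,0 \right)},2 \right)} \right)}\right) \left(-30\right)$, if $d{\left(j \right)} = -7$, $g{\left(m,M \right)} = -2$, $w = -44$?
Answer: $1530$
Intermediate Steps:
$Q{\left(t,c \right)} = 16 c^{2}$ ($Q{\left(t,c \right)} = \left(2 c\right)^{2} \cdot 4 = 4 c^{2} \cdot 4 = 16 c^{2}$)
$\left(w + d{\left(g{\left(Q{\left(-3,0 \right)},2 \right)} \right)}\right) \left(-30\right) = \left(-44 - 7\right) \left(-30\right) = \left(-51\right) \left(-30\right) = 1530$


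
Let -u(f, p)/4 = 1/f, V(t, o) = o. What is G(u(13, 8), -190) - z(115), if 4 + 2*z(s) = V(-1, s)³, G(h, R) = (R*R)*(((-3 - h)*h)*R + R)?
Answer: -4495889199/338 ≈ -1.3301e+7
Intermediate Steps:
u(f, p) = -4/f
G(h, R) = R²*(R + R*h*(-3 - h)) (G(h, R) = R²*((h*(-3 - h))*R + R) = R²*(R*h*(-3 - h) + R) = R²*(R + R*h*(-3 - h)))
z(s) = -2 + s³/2
G(u(13, 8), -190) - z(115) = (-190)³*(1 - (-4/13)² - (-12)/13) - (-2 + (½)*115³) = -6859000*(1 - (-4*1/13)² - (-12)/13) - (-2 + (½)*1520875) = -6859000*(1 - (-4/13)² - 3*(-4/13)) - (-2 + 1520875/2) = -6859000*(1 - 1*16/169 + 12/13) - 1*1520871/2 = -6859000*(1 - 16/169 + 12/13) - 1520871/2 = -6859000*309/169 - 1520871/2 = -2119431000/169 - 1520871/2 = -4495889199/338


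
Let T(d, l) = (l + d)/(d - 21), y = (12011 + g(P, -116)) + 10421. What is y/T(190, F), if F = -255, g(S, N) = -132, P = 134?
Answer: -57980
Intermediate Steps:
y = 22300 (y = (12011 - 132) + 10421 = 11879 + 10421 = 22300)
T(d, l) = (d + l)/(-21 + d)
y/T(190, F) = 22300/(((190 - 255)/(-21 + 190))) = 22300/((-65/169)) = 22300/(((1/169)*(-65))) = 22300/(-5/13) = 22300*(-13/5) = -57980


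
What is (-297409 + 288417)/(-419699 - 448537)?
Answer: 2248/217059 ≈ 0.010357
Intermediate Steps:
(-297409 + 288417)/(-419699 - 448537) = -8992/(-868236) = -8992*(-1/868236) = 2248/217059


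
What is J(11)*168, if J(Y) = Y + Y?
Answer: 3696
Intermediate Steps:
J(Y) = 2*Y
J(11)*168 = (2*11)*168 = 22*168 = 3696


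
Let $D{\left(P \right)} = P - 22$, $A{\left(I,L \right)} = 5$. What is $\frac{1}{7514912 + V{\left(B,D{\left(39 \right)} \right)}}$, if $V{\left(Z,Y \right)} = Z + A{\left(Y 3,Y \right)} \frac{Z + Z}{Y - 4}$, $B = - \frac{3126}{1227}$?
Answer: $\frac{5317}{39956763138} \approx 1.3307 \cdot 10^{-7}$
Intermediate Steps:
$D{\left(P \right)} = -22 + P$ ($D{\left(P \right)} = P - 22 = -22 + P$)
$B = - \frac{1042}{409}$ ($B = \left(-3126\right) \frac{1}{1227} = - \frac{1042}{409} \approx -2.5477$)
$V{\left(Z,Y \right)} = Z + \frac{10 Z}{-4 + Y}$ ($V{\left(Z,Y \right)} = Z + 5 \frac{Z + Z}{Y - 4} = Z + 5 \frac{2 Z}{-4 + Y} = Z + \frac{10 Z}{-4 + Y}$)
$\frac{1}{7514912 + V{\left(B,D{\left(39 \right)} \right)}} = \frac{1}{7514912 - \frac{1042 \left(6 + \left(-22 + 39\right)\right)}{409 \left(-4 + \left(-22 + 39\right)\right)}} = \frac{1}{7514912 - \frac{1042 \left(6 + 17\right)}{409 \left(-4 + 17\right)}} = \frac{1}{7514912 - \frac{1042}{409} \cdot \frac{1}{13} \cdot 23} = \frac{1}{7514912 - \frac{1042}{5317} \cdot 23} = \frac{1}{7514912 - \frac{23966}{5317}} = \frac{1}{\frac{39956763138}{5317}} = \frac{5317}{39956763138}$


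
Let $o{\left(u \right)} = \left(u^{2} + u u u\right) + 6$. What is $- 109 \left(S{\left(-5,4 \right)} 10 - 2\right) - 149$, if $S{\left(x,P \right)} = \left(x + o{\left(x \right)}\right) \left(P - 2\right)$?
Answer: $215889$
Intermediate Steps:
$o{\left(u \right)} = 6 + u^{2} + u^{3}$ ($o{\left(u \right)} = \left(u^{2} + u^{2} u\right) + 6 = \left(u^{2} + u^{3}\right) + 6 = 6 + u^{2} + u^{3}$)
$S{\left(x,P \right)} = \left(-2 + P\right) \left(6 + x + x^{2} + x^{3}\right)$ ($S{\left(x,P \right)} = \left(x + \left(6 + x^{2} + x^{3}\right)\right) \left(P - 2\right) = \left(6 + x + x^{2} + x^{3}\right) \left(-2 + P\right) = \left(-2 + P\right) \left(6 + x + x^{2} + x^{3}\right)$)
$- 109 \left(S{\left(-5,4 \right)} 10 - 2\right) - 149 = - 109 \left(\left(-12 - -10 - 2 \left(-5\right)^{2} - 2 \left(-5\right)^{3} + 4 \left(-5\right) + 4 \left(6 + \left(-5\right)^{2} + \left(-5\right)^{3}\right)\right) 10 - 2\right) - 149 = - 109 \left(\left(-12 + 10 - 50 - -250 - 20 + 4 \left(6 + 25 - 125\right)\right) 10 - 2\right) - 149 = - 109 \left(\left(-12 + 10 - 50 + 250 - 20 + 4 \left(-94\right)\right) 10 - 2\right) - 149 = - 109 \left(\left(-12 + 10 - 50 + 250 - 20 - 376\right) 10 - 2\right) - 149 = - 109 \left(\left(-198\right) 10 - 2\right) - 149 = - 109 \left(-1980 - 2\right) - 149 = \left(-109\right) \left(-1982\right) - 149 = 216038 - 149 = 215889$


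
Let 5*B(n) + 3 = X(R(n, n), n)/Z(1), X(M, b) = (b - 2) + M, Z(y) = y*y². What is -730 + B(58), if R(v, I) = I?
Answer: -3539/5 ≈ -707.80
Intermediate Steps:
Z(y) = y³
X(M, b) = -2 + M + b (X(M, b) = (-2 + b) + M = -2 + M + b)
B(n) = -1 + 2*n/5 (B(n) = -⅗ + ((-2 + n + n)/(1³))/5 = -⅗ + ((-2 + 2*n)/1)/5 = -⅗ + ((-2 + 2*n)*1)/5 = -⅗ + (-2 + 2*n)/5 = -⅗ + (-⅖ + 2*n/5) = -1 + 2*n/5)
-730 + B(58) = -730 + (-1 + (⅖)*58) = -730 + (-1 + 116/5) = -730 + 111/5 = -3539/5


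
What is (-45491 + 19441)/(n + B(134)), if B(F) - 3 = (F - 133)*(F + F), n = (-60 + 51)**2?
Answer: -13025/176 ≈ -74.006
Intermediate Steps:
n = 81 (n = (-9)**2 = 81)
B(F) = 3 + 2*F*(-133 + F) (B(F) = 3 + (F - 133)*(F + F) = 3 + (-133 + F)*(2*F) = 3 + 2*F*(-133 + F))
(-45491 + 19441)/(n + B(134)) = (-45491 + 19441)/(81 + (3 - 266*134 + 2*134**2)) = -26050/(81 + (3 - 35644 + 2*17956)) = -26050/(81 + (3 - 35644 + 35912)) = -26050/(81 + 271) = -26050/352 = -26050*1/352 = -13025/176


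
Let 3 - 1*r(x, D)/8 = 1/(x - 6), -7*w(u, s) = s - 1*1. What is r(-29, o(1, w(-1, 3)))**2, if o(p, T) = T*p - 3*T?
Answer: 719104/1225 ≈ 587.02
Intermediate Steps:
w(u, s) = 1/7 - s/7 (w(u, s) = -(s - 1*1)/7 = -(s - 1)/7 = -(-1 + s)/7 = 1/7 - s/7)
o(p, T) = -3*T + T*p
r(x, D) = 24 - 8/(-6 + x) (r(x, D) = 24 - 8/(x - 6) = 24 - 8/(-6 + x))
r(-29, o(1, w(-1, 3)))**2 = (8*(-19 + 3*(-29))/(-6 - 29))**2 = (8*(-19 - 87)/(-35))**2 = (8*(-1/35)*(-106))**2 = (848/35)**2 = 719104/1225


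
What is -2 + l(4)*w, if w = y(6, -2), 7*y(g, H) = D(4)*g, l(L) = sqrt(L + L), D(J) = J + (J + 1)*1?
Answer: -2 + 108*sqrt(2)/7 ≈ 19.819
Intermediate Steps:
D(J) = 1 + 2*J (D(J) = J + (1 + J)*1 = J + (1 + J) = 1 + 2*J)
l(L) = sqrt(2)*sqrt(L) (l(L) = sqrt(2*L) = sqrt(2)*sqrt(L))
y(g, H) = 9*g/7 (y(g, H) = ((1 + 2*4)*g)/7 = ((1 + 8)*g)/7 = (9*g)/7 = 9*g/7)
w = 54/7 (w = (9/7)*6 = 54/7 ≈ 7.7143)
-2 + l(4)*w = -2 + (sqrt(2)*sqrt(4))*(54/7) = -2 + (sqrt(2)*2)*(54/7) = -2 + (2*sqrt(2))*(54/7) = -2 + 108*sqrt(2)/7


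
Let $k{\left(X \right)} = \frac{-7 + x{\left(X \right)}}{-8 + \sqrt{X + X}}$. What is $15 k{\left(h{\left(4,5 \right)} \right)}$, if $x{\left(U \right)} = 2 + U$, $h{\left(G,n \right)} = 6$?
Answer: $- \frac{30}{13} - \frac{15 \sqrt{3}}{26} \approx -3.307$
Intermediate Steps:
$k{\left(X \right)} = \frac{-5 + X}{-8 + \sqrt{2} \sqrt{X}}$ ($k{\left(X \right)} = \frac{-7 + \left(2 + X\right)}{-8 + \sqrt{X + X}} = \frac{-5 + X}{-8 + \sqrt{2 X}} = \frac{-5 + X}{-8 + \sqrt{2} \sqrt{X}}$)
$15 k{\left(h{\left(4,5 \right)} \right)} = 15 \frac{-5 + 6}{-8 + \sqrt{2} \sqrt{6}} = 15 \frac{1}{-8 + 2 \sqrt{3}} \cdot 1 = \frac{15}{-8 + 2 \sqrt{3}}$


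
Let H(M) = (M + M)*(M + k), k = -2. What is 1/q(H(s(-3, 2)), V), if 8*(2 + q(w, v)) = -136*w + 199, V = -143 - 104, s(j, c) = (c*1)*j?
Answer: -8/12873 ≈ -0.00062146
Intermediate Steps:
s(j, c) = c*j
V = -247
H(M) = 2*M*(-2 + M) (H(M) = (M + M)*(M - 2) = (2*M)*(-2 + M) = 2*M*(-2 + M))
q(w, v) = 183/8 - 17*w (q(w, v) = -2 + (-136*w + 199)/8 = -2 + (199 - 136*w)/8 = -2 + (199/8 - 17*w) = 183/8 - 17*w)
1/q(H(s(-3, 2)), V) = 1/(183/8 - 34*2*(-3)*(-2 + 2*(-3))) = 1/(183/8 - 34*(-6)*(-2 - 6)) = 1/(183/8 - 34*(-6)*(-8)) = 1/(183/8 - 17*96) = 1/(183/8 - 1632) = 1/(-12873/8) = -8/12873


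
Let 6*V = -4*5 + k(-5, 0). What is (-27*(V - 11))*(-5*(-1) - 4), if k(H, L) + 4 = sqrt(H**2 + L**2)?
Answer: 765/2 ≈ 382.50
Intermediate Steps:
k(H, L) = -4 + sqrt(H**2 + L**2)
V = -19/6 (V = (-4*5 + (-4 + sqrt((-5)**2 + 0**2)))/6 = (-20 + (-4 + sqrt(25 + 0)))/6 = (-20 + (-4 + sqrt(25)))/6 = (-20 + (-4 + 5))/6 = (-20 + 1)/6 = (1/6)*(-19) = -19/6 ≈ -3.1667)
(-27*(V - 11))*(-5*(-1) - 4) = (-27*(-19/6 - 11))*(-5*(-1) - 4) = (-27*(-85/6))*(5 - 4) = (765/2)*1 = 765/2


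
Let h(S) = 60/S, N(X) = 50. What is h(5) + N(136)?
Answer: 62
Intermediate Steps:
h(5) + N(136) = 60/5 + 50 = 60*(⅕) + 50 = 12 + 50 = 62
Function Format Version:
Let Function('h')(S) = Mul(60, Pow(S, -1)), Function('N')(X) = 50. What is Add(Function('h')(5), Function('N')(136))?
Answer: 62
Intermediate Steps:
Add(Function('h')(5), Function('N')(136)) = Add(Mul(60, Pow(5, -1)), 50) = Add(Mul(60, Rational(1, 5)), 50) = Add(12, 50) = 62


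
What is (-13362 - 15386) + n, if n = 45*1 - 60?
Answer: -28763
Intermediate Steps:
n = -15 (n = 45 - 60 = -15)
(-13362 - 15386) + n = (-13362 - 15386) - 15 = -28748 - 15 = -28763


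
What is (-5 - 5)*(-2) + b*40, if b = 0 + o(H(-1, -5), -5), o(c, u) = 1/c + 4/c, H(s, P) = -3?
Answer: -140/3 ≈ -46.667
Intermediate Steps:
o(c, u) = 5/c (o(c, u) = 1/c + 4/c = 5/c)
b = -5/3 (b = 0 + 5/(-3) = 0 + 5*(-⅓) = 0 - 5/3 = -5/3 ≈ -1.6667)
(-5 - 5)*(-2) + b*40 = (-5 - 5)*(-2) - 5/3*40 = -10*(-2) - 200/3 = 20 - 200/3 = -140/3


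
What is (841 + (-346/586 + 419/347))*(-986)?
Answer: -84370094342/101671 ≈ -8.2983e+5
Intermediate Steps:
(841 + (-346/586 + 419/347))*(-986) = (841 + (-346*1/586 + 419*(1/347)))*(-986) = (841 + (-173/293 + 419/347))*(-986) = (841 + 62736/101671)*(-986) = (85568047/101671)*(-986) = -84370094342/101671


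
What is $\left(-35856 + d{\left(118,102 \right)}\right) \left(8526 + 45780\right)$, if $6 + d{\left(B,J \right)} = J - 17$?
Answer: $-1942905762$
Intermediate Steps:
$d{\left(B,J \right)} = -23 + J$ ($d{\left(B,J \right)} = -6 + \left(J - 17\right) = -6 + \left(-17 + J\right) = -23 + J$)
$\left(-35856 + d{\left(118,102 \right)}\right) \left(8526 + 45780\right) = \left(-35856 + \left(-23 + 102\right)\right) \left(8526 + 45780\right) = \left(-35856 + 79\right) 54306 = \left(-35777\right) 54306 = -1942905762$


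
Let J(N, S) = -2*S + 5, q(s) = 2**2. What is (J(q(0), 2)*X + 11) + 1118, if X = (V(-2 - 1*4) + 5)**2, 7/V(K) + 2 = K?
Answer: 73345/64 ≈ 1146.0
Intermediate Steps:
V(K) = 7/(-2 + K)
q(s) = 4
J(N, S) = 5 - 2*S
X = 1089/64 (X = (7/(-2 + (-2 - 1*4)) + 5)**2 = (7/(-2 + (-2 - 4)) + 5)**2 = (7/(-2 - 6) + 5)**2 = (7/(-8) + 5)**2 = (7*(-1/8) + 5)**2 = (-7/8 + 5)**2 = (33/8)**2 = 1089/64 ≈ 17.016)
(J(q(0), 2)*X + 11) + 1118 = ((5 - 2*2)*(1089/64) + 11) + 1118 = ((5 - 4)*(1089/64) + 11) + 1118 = (1*(1089/64) + 11) + 1118 = (1089/64 + 11) + 1118 = 1793/64 + 1118 = 73345/64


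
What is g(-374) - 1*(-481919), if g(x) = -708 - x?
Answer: 481585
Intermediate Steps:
g(-374) - 1*(-481919) = (-708 - 1*(-374)) - 1*(-481919) = (-708 + 374) + 481919 = -334 + 481919 = 481585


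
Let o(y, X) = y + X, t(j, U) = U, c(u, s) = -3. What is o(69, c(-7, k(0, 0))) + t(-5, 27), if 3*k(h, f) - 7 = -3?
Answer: 93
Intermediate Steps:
k(h, f) = 4/3 (k(h, f) = 7/3 + (⅓)*(-3) = 7/3 - 1 = 4/3)
o(y, X) = X + y
o(69, c(-7, k(0, 0))) + t(-5, 27) = (-3 + 69) + 27 = 66 + 27 = 93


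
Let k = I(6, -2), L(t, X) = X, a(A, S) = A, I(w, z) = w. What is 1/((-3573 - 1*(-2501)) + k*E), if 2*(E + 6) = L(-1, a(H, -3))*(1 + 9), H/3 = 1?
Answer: -1/1018 ≈ -0.00098232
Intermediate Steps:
H = 3 (H = 3*1 = 3)
E = 9 (E = -6 + (3*(1 + 9))/2 = -6 + (3*10)/2 = -6 + (½)*30 = -6 + 15 = 9)
k = 6
1/((-3573 - 1*(-2501)) + k*E) = 1/((-3573 - 1*(-2501)) + 6*9) = 1/((-3573 + 2501) + 54) = 1/(-1072 + 54) = 1/(-1018) = -1/1018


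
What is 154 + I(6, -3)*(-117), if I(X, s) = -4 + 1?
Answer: 505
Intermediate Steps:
I(X, s) = -3
154 + I(6, -3)*(-117) = 154 - 3*(-117) = 154 + 351 = 505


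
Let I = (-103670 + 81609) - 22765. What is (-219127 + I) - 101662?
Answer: -365615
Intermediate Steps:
I = -44826 (I = -22061 - 22765 = -44826)
(-219127 + I) - 101662 = (-219127 - 44826) - 101662 = -263953 - 101662 = -365615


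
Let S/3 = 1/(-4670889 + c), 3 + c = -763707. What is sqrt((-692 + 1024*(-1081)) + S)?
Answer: I*sqrt(3634875684321551137)/1811533 ≈ 1052.4*I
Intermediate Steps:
c = -763710 (c = -3 - 763707 = -763710)
S = -1/1811533 (S = 3/(-4670889 - 763710) = 3/(-5434599) = 3*(-1/5434599) = -1/1811533 ≈ -5.5202e-7)
sqrt((-692 + 1024*(-1081)) + S) = sqrt((-692 + 1024*(-1081)) - 1/1811533) = sqrt((-692 - 1106944) - 1/1811533) = sqrt(-1107636 - 1/1811533) = sqrt(-2006519165989/1811533) = I*sqrt(3634875684321551137)/1811533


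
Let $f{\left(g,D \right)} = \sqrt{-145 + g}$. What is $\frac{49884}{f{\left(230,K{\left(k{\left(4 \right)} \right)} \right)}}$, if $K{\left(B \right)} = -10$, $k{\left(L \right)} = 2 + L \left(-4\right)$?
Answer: $\frac{49884 \sqrt{85}}{85} \approx 5410.7$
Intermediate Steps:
$k{\left(L \right)} = 2 - 4 L$
$\frac{49884}{f{\left(230,K{\left(k{\left(4 \right)} \right)} \right)}} = \frac{49884}{\sqrt{-145 + 230}} = \frac{49884}{\sqrt{85}} = 49884 \frac{\sqrt{85}}{85} = \frac{49884 \sqrt{85}}{85}$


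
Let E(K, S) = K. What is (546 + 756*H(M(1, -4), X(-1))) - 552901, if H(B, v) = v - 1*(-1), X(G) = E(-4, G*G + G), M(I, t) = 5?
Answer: -554623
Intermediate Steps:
X(G) = -4
H(B, v) = 1 + v (H(B, v) = v + 1 = 1 + v)
(546 + 756*H(M(1, -4), X(-1))) - 552901 = (546 + 756*(1 - 4)) - 552901 = (546 + 756*(-3)) - 552901 = (546 - 2268) - 552901 = -1722 - 552901 = -554623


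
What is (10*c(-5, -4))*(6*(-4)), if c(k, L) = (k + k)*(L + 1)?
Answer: -7200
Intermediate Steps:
c(k, L) = 2*k*(1 + L) (c(k, L) = (2*k)*(1 + L) = 2*k*(1 + L))
(10*c(-5, -4))*(6*(-4)) = (10*(2*(-5)*(1 - 4)))*(6*(-4)) = (10*(2*(-5)*(-3)))*(-24) = (10*30)*(-24) = 300*(-24) = -7200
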